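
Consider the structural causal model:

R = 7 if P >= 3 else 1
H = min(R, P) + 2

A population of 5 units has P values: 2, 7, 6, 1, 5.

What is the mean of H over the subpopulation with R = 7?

E[H|R=7] averages over only the 3 units with R=7 (P = 7, 6, 5): H = 9, 8, 7, mean 8.

8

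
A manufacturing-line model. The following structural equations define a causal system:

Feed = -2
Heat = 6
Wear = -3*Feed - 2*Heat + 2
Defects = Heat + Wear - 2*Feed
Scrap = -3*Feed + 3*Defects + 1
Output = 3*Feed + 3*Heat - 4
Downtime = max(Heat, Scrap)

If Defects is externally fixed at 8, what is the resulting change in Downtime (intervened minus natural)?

6

The intervention breaks the incoming arrows to Defects: Defects = Heat + Wear - 2*Feed no longer applies, and Defects = 8.
Scrap = -3*Feed + 3*Defects + 1  [with Feed=-2, Defects=8]  = 31
Downtime = max(Heat, Scrap)  [with Heat=6, Scrap=31]  = 31
Without intervention: Wear = -3*Feed - 2*Heat + 2  [with Feed=-2, Heat=6]  = -4; Defects = Heat + Wear - 2*Feed  [with Heat=6, Wear=-4, Feed=-2]  = 6; Scrap = -3*Feed + 3*Defects + 1  [with Feed=-2, Defects=6]  = 25; Downtime = max(Heat, Scrap)  [with Heat=6, Scrap=25]  = 25.
Change = 31 − 25 = 6.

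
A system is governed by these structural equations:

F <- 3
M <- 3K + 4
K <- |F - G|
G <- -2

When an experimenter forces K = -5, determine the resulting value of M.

-11

The intervention breaks the incoming arrows to K: K <- |F - G| no longer applies, and K = -5.
M = 3K + 4  [with K=-5]  = -11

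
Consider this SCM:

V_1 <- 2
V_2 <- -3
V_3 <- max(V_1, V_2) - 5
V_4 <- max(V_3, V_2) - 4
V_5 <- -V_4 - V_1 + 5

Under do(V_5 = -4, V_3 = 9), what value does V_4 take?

Under do(V_5 = -4, V_3 = 9), each intervened variable's structural equation is replaced by its fixed value.
V_4 = max(V_3, V_2) - 4  [with V_3=9, V_2=-3]  = 5

5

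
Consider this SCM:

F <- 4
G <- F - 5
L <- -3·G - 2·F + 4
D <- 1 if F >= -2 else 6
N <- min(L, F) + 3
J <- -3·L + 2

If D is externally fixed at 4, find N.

Intervening sets D = 4 and removes its equation (D <- 1 if F >= -2 else 6).
No directed path runs from D to N, so N keeps its natural value.
G = F - 5  [with F=4]  = -1
L = -3·G - 2·F + 4  [with G=-1, F=4]  = -1
N = min(L, F) + 3  [with L=-1, F=4]  = 2

2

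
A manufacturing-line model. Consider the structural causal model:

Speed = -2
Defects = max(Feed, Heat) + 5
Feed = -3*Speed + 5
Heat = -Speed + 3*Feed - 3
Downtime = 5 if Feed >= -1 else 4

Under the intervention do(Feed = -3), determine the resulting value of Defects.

Under do(Feed=-3), the mechanism Feed = -3*Speed + 5 is discarded; Feed is fixed at -3.
Heat = -Speed + 3*Feed - 3  [with Speed=-2, Feed=-3]  = -10
Defects = max(Feed, Heat) + 5  [with Feed=-3, Heat=-10]  = 2

2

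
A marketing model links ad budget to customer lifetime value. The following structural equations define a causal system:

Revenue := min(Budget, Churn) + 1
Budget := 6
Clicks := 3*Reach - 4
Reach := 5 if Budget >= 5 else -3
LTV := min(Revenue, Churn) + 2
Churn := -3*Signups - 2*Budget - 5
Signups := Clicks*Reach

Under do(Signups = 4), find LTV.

The intervention breaks the incoming arrows to Signups: Signups := Clicks*Reach no longer applies, and Signups = 4.
Churn = -3*Signups - 2*Budget - 5  [with Signups=4, Budget=6]  = -29
Revenue = min(Budget, Churn) + 1  [with Budget=6, Churn=-29]  = -28
LTV = min(Revenue, Churn) + 2  [with Revenue=-28, Churn=-29]  = -27

-27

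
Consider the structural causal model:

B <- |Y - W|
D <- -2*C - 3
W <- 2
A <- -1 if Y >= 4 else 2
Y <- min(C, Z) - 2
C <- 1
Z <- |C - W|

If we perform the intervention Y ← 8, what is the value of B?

Intervening sets Y = 8 and removes its equation (Y <- min(C, Z) - 2).
B = |Y - W|  [with Y=8, W=2]  = 6

6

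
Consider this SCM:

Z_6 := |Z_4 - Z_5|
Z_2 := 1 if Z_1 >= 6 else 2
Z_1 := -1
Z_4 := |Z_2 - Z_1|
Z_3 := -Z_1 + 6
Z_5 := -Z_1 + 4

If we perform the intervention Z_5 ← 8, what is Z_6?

The intervention breaks the incoming arrows to Z_5: Z_5 := -Z_1 + 4 no longer applies, and Z_5 = 8.
Z_2 = 1 if Z_1 >= 6 else 2  [with Z_1=-1]  = 2
Z_4 = |Z_2 - Z_1|  [with Z_2=2, Z_1=-1]  = 3
Z_6 = |Z_4 - Z_5|  [with Z_4=3, Z_5=8]  = 5

5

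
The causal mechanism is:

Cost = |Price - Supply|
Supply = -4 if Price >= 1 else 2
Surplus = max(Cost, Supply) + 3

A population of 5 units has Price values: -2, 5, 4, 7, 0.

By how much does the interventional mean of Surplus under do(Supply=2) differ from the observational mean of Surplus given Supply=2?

0.2

do(Supply=2) breaks Supply's dependence on Price. With Supply=2 fixed, Surplus across the units is 7, 6, 5, 8, 5, mean 6.2.
Conditioning on Supply=2 selects the 2 unit(s) with Price ∈ {-2, 0}. Their Surplus values: 7, 5. Mean = 6.
Difference = 6.2 − 6 = 0.2.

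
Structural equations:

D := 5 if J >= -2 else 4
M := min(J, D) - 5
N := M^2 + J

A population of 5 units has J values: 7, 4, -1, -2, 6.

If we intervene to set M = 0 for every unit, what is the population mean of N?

2.8

The intervention sets M=0 in all 5 units regardless of J. Recomputing N per unit gives 7, 4, -1, -2, 6; average 2.8.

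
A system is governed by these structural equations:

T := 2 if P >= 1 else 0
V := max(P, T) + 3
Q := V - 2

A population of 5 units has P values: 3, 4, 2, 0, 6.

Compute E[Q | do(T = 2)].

4.4

Under do(T=2), T's equation is replaced by T=2 for every unit. Per-unit Q: 4, 5, 3, 3, 7. Mean = 4.4.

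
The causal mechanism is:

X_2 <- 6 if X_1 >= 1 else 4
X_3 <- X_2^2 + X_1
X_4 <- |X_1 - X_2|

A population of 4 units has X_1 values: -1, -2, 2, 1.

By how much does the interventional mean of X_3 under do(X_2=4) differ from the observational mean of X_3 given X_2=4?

Every unit gets X_2=4 under the intervention. X_3 values become 15, 14, 18, 17; E[X_3|do(X_2=4)] = 16.
E[X_3|X_2=4] averages over only the 2 units with X_2=4 (X_1 = -1, -2): X_3 = 15, 14, mean 14.5.
Difference = 16 − 14.5 = 1.5.

1.5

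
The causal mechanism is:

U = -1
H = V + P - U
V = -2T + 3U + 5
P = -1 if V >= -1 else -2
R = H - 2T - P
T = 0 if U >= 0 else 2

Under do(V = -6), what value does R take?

-9

The intervention breaks the incoming arrows to V: V = -2T + 3U + 5 no longer applies, and V = -6.
T = 0 if U >= 0 else 2  [with U=-1]  = 2
P = -1 if V >= -1 else -2  [with V=-6]  = -2
H = V + P - U  [with V=-6, P=-2, U=-1]  = -7
R = H - 2T - P  [with H=-7, T=2, P=-2]  = -9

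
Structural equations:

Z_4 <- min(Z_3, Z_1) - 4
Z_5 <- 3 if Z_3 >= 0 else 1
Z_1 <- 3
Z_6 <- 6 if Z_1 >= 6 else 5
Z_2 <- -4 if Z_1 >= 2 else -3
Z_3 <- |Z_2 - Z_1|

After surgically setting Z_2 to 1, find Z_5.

3

do(Z_2=1) replaces the equation Z_2 <- -4 if Z_1 >= 2 else -3 with the constant Z_2 = 1.
Z_3 = |Z_2 - Z_1|  [with Z_2=1, Z_1=3]  = 2
Z_5 = 3 if Z_3 >= 0 else 1  [with Z_3=2]  = 3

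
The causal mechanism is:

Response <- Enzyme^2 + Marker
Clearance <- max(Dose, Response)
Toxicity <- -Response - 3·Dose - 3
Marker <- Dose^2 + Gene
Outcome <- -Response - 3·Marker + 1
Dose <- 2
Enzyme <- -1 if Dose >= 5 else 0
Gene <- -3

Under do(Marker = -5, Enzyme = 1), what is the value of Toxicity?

The joint intervention fixes Marker = -5, Enzyme = 1, removing each variable's own equation.
Response = Enzyme^2 + Marker  [with Enzyme=1, Marker=-5]  = -4
Toxicity = -Response - 3·Dose - 3  [with Response=-4, Dose=2]  = -5

-5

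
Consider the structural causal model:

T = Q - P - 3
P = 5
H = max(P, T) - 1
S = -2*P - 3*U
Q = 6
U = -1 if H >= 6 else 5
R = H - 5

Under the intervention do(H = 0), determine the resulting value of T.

Under do(H=0), the mechanism H = max(P, T) - 1 is discarded; H is fixed at 0.
Since T is not a descendant of the intervened variable, it is unaffected.
T = Q - P - 3  [with Q=6, P=5]  = -2

-2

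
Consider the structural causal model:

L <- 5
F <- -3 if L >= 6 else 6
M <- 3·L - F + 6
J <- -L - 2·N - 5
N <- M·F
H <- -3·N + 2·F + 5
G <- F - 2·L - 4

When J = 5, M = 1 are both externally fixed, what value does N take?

Under do(J = 5, M = 1), each intervened variable's structural equation is replaced by its fixed value.
F = -3 if L >= 6 else 6  [with L=5]  = 6
N = M·F  [with M=1, F=6]  = 6

6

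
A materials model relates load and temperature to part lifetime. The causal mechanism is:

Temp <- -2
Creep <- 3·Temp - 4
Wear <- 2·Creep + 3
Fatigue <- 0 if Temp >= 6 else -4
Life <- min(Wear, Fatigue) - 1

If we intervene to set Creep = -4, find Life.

do(Creep=-4) replaces the equation Creep <- 3·Temp - 4 with the constant Creep = -4.
Wear = 2·Creep + 3  [with Creep=-4]  = -5
Fatigue = 0 if Temp >= 6 else -4  [with Temp=-2]  = -4
Life = min(Wear, Fatigue) - 1  [with Wear=-5, Fatigue=-4]  = -6

-6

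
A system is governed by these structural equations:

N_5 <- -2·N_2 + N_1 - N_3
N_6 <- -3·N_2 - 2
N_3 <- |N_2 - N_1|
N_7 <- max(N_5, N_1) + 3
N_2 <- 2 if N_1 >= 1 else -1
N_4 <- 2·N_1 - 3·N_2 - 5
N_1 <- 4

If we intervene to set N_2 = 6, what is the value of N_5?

-10

do(N_2=6) replaces the equation N_2 <- 2 if N_1 >= 1 else -1 with the constant N_2 = 6.
N_3 = |N_2 - N_1|  [with N_2=6, N_1=4]  = 2
N_5 = -2·N_2 + N_1 - N_3  [with N_2=6, N_1=4, N_3=2]  = -10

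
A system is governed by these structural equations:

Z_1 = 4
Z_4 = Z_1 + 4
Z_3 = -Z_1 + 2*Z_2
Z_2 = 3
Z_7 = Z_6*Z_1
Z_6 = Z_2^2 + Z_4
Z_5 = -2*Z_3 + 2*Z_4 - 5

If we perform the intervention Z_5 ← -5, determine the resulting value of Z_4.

The intervention breaks the incoming arrows to Z_5: Z_5 = -2*Z_3 + 2*Z_4 - 5 no longer applies, and Z_5 = -5.
Since Z_4 is not a descendant of the intervened variable, it is unaffected.
Z_4 = Z_1 + 4  [with Z_1=4]  = 8

8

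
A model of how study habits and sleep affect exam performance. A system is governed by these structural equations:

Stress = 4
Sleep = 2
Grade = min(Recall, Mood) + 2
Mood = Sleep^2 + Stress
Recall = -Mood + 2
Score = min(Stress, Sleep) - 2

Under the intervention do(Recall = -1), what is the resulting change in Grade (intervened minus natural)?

The intervention breaks the incoming arrows to Recall: Recall = -Mood + 2 no longer applies, and Recall = -1.
Mood = Sleep^2 + Stress  [with Sleep=2, Stress=4]  = 8
Grade = min(Recall, Mood) + 2  [with Recall=-1, Mood=8]  = 1
Without intervention: Mood = Sleep^2 + Stress  [with Sleep=2, Stress=4]  = 8; Recall = -Mood + 2  [with Mood=8]  = -6; Grade = min(Recall, Mood) + 2  [with Recall=-6, Mood=8]  = -4.
Change = 1 − (-4) = 5.

5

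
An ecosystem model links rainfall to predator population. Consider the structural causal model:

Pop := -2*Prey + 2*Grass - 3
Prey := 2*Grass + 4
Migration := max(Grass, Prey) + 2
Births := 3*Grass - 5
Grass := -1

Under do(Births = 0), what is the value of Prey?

Under do(Births=0), the mechanism Births := 3*Grass - 5 is discarded; Births is fixed at 0.
Since Prey is not a descendant of the intervened variable, it is unaffected.
Prey = 2*Grass + 4  [with Grass=-1]  = 2

2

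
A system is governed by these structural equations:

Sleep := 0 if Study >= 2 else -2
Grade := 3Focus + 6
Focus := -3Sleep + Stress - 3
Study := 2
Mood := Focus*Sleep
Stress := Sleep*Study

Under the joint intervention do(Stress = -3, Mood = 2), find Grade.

-12

Setting Stress = -3, Mood = 2 by intervention discards those variables' equations.
Sleep = 0 if Study >= 2 else -2  [with Study=2]  = 0
Focus = -3Sleep + Stress - 3  [with Sleep=0, Stress=-3]  = -6
Grade = 3Focus + 6  [with Focus=-6]  = -12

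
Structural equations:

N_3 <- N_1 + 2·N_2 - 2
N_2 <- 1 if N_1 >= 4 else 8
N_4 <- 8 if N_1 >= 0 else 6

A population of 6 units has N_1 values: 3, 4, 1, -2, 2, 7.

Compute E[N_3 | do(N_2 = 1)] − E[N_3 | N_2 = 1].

-3

do(N_2=1) breaks N_2's dependence on N_1. With N_2=1 fixed, N_3 across the units is 3, 4, 1, -2, 2, 7, mean 2.5.
Observing N_2=1 restricts to units where N_2's equation naturally yields 1: N_1 ∈ {4, 7}. In that subpopulation N_3 = 4, 7, mean 5.5.
Difference = 2.5 − 5.5 = -3.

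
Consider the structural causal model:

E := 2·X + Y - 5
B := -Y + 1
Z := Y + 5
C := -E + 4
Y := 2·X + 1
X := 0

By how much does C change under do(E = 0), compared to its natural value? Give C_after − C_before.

do(E=0) replaces the equation E := 2·X + Y - 5 with the constant E = 0.
C = -E + 4  [with E=0]  = 4
Without intervention: Y = 2·X + 1  [with X=0]  = 1; E = 2·X + Y - 5  [with X=0, Y=1]  = -4; C = -E + 4  [with E=-4]  = 8.
Change = 4 − 8 = -4.

-4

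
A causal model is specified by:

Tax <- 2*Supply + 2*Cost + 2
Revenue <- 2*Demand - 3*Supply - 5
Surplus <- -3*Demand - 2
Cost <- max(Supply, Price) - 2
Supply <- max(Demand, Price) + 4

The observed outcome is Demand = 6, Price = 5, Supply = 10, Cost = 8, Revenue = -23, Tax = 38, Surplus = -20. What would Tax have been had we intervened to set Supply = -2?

4

The intervention breaks the incoming arrows to Supply: Supply <- max(Demand, Price) + 4 no longer applies, and Supply = -2.
Cost = max(Supply, Price) - 2  [with Supply=-2, Price=5]  = 3
Tax = 2*Supply + 2*Cost + 2  [with Supply=-2, Cost=3]  = 4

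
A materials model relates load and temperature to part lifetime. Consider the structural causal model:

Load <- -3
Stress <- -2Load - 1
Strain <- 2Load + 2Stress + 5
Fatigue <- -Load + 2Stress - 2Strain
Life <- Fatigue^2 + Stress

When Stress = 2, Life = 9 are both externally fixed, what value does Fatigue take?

1

The joint intervention fixes Stress = 2, Life = 9, removing each variable's own equation.
Strain = 2Load + 2Stress + 5  [with Load=-3, Stress=2]  = 3
Fatigue = -Load + 2Stress - 2Strain  [with Load=-3, Stress=2, Strain=3]  = 1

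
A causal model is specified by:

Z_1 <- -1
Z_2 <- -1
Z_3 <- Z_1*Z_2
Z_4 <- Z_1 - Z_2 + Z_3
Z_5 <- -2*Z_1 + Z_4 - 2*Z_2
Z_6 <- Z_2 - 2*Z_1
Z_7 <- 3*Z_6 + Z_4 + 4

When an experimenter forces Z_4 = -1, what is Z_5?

Intervening sets Z_4 = -1 and removes its equation (Z_4 <- Z_1 - Z_2 + Z_3).
Z_5 = -2*Z_1 + Z_4 - 2*Z_2  [with Z_1=-1, Z_4=-1, Z_2=-1]  = 3

3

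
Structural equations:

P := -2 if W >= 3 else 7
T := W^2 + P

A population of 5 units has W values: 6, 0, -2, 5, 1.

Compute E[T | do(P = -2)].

11.2

Under do(P=-2), P's equation is replaced by P=-2 for every unit. Per-unit T: 34, -2, 2, 23, -1. Mean = 11.2.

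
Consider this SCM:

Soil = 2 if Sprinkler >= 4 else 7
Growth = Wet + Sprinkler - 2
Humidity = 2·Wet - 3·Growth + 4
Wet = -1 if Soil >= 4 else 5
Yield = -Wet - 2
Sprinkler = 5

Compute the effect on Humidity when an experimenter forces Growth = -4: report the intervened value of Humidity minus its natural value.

36

Intervening sets Growth = -4 and removes its equation (Growth = Wet + Sprinkler - 2).
Soil = 2 if Sprinkler >= 4 else 7  [with Sprinkler=5]  = 2
Wet = -1 if Soil >= 4 else 5  [with Soil=2]  = 5
Humidity = 2·Wet - 3·Growth + 4  [with Wet=5, Growth=-4]  = 26
Without intervention: Soil = 2 if Sprinkler >= 4 else 7  [with Sprinkler=5]  = 2; Wet = -1 if Soil >= 4 else 5  [with Soil=2]  = 5; Growth = Wet + Sprinkler - 2  [with Wet=5, Sprinkler=5]  = 8; Humidity = 2·Wet - 3·Growth + 4  [with Wet=5, Growth=8]  = -10.
Change = 26 − (-10) = 36.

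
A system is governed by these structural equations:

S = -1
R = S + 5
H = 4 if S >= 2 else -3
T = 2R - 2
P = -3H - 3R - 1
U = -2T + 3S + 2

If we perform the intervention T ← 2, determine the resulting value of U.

-5

Under do(T=2), the mechanism T = 2R - 2 is discarded; T is fixed at 2.
U = -2T + 3S + 2  [with T=2, S=-1]  = -5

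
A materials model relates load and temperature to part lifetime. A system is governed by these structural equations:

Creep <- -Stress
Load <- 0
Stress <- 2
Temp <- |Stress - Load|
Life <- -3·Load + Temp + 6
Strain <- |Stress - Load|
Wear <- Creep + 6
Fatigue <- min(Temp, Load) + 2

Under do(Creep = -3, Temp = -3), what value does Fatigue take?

Setting Creep = -3, Temp = -3 by intervention discards those variables' equations.
Fatigue = min(Temp, Load) + 2  [with Temp=-3, Load=0]  = -1

-1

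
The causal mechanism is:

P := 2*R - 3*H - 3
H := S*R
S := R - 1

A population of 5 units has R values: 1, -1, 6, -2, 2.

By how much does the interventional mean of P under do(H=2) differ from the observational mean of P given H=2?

Under do(H=2), H's equation is replaced by H=2 for every unit. Per-unit P: -7, -11, 3, -13, -5. Mean = -6.6.
E[P|H=2] averages over only the 2 units with H=2 (R = -1, 2): P = -11, -5, mean -8.
Difference = -6.6 − (-8) = 1.4.

1.4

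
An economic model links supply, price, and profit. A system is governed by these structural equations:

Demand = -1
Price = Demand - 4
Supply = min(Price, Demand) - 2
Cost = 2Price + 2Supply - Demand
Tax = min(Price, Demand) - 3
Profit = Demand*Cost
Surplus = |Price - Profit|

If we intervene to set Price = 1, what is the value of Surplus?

Under do(Price=1), the mechanism Price = Demand - 4 is discarded; Price is fixed at 1.
Supply = min(Price, Demand) - 2  [with Price=1, Demand=-1]  = -3
Cost = 2Price + 2Supply - Demand  [with Price=1, Supply=-3, Demand=-1]  = -3
Profit = Demand*Cost  [with Demand=-1, Cost=-3]  = 3
Surplus = |Price - Profit|  [with Price=1, Profit=3]  = 2

2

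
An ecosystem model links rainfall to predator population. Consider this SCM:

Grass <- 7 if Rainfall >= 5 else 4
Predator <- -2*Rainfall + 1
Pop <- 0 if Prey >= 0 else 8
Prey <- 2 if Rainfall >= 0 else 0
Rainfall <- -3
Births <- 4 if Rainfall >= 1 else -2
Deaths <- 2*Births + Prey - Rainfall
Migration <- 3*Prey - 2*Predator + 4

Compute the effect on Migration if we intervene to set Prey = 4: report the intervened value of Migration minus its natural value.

The intervention breaks the incoming arrows to Prey: Prey <- 2 if Rainfall >= 0 else 0 no longer applies, and Prey = 4.
Predator = -2*Rainfall + 1  [with Rainfall=-3]  = 7
Migration = 3*Prey - 2*Predator + 4  [with Prey=4, Predator=7]  = 2
Without intervention: Prey = 2 if Rainfall >= 0 else 0  [with Rainfall=-3]  = 0; Predator = -2*Rainfall + 1  [with Rainfall=-3]  = 7; Migration = 3*Prey - 2*Predator + 4  [with Prey=0, Predator=7]  = -10.
Change = 2 − (-10) = 12.

12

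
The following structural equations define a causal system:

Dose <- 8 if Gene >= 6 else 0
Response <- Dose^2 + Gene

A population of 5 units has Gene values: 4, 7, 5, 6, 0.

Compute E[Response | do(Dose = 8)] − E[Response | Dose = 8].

-2.1

Every unit gets Dose=8 under the intervention. Response values become 68, 71, 69, 70, 64; E[Response|do(Dose=8)] = 68.4.
Observing Dose=8 restricts to units where Dose's equation naturally yields 8: Gene ∈ {7, 6}. In that subpopulation Response = 71, 70, mean 70.5.
Difference = 68.4 − 70.5 = -2.1.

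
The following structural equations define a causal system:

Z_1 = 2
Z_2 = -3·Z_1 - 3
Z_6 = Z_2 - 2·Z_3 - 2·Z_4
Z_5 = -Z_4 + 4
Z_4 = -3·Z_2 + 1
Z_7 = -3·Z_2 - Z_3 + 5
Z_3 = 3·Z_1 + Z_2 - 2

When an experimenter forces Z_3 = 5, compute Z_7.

27

The intervention breaks the incoming arrows to Z_3: Z_3 = 3·Z_1 + Z_2 - 2 no longer applies, and Z_3 = 5.
Z_2 = -3·Z_1 - 3  [with Z_1=2]  = -9
Z_7 = -3·Z_2 - Z_3 + 5  [with Z_2=-9, Z_3=5]  = 27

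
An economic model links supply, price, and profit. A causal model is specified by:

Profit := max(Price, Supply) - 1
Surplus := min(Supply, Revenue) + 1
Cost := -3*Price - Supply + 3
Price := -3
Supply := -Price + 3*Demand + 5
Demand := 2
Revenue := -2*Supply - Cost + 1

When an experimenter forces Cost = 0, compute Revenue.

Intervening sets Cost = 0 and removes its equation (Cost := -3*Price - Supply + 3).
Supply = -Price + 3*Demand + 5  [with Price=-3, Demand=2]  = 14
Revenue = -2*Supply - Cost + 1  [with Supply=14, Cost=0]  = -27

-27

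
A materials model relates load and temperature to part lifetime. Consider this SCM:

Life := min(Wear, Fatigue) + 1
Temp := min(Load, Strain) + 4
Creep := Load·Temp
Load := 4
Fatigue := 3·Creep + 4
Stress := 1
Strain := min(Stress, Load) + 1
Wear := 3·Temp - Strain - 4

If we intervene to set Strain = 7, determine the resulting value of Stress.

Under do(Strain=7), the mechanism Strain := min(Stress, Load) + 1 is discarded; Strain is fixed at 7.
Since Stress is not a descendant of the intervened variable, it is unaffected.

1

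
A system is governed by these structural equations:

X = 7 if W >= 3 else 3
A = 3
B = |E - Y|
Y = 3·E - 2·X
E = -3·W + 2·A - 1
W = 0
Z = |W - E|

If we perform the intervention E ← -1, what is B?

The intervention breaks the incoming arrows to E: E = -3·W + 2·A - 1 no longer applies, and E = -1.
X = 7 if W >= 3 else 3  [with W=0]  = 3
Y = 3·E - 2·X  [with E=-1, X=3]  = -9
B = |E - Y|  [with E=-1, Y=-9]  = 8

8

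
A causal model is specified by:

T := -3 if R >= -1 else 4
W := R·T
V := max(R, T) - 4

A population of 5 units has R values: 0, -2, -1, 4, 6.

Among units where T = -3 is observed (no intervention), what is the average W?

-6.75

E[W|T=-3] averages over only the 4 units with T=-3 (R = 0, -1, 4, 6): W = 0, 3, -12, -18, mean -6.75.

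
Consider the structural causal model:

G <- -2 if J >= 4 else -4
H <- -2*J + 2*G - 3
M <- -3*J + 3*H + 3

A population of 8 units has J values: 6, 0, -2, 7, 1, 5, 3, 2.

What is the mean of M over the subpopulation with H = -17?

Observing H=-17 restricts to units where H's equation naturally yields -17: J ∈ {5, 3}. In that subpopulation M = -63, -57, mean -60.

-60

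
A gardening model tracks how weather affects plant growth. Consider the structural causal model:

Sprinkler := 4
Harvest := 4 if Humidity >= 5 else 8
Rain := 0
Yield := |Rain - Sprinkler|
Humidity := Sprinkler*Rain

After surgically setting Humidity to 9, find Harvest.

do(Humidity=9) replaces the equation Humidity := Sprinkler*Rain with the constant Humidity = 9.
Harvest = 4 if Humidity >= 5 else 8  [with Humidity=9]  = 4

4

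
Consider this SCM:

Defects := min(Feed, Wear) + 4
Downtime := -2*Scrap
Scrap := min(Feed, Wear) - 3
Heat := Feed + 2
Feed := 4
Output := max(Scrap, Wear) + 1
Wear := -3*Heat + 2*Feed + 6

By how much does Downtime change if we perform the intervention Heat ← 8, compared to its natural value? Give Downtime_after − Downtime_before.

12

Under do(Heat=8), the mechanism Heat := Feed + 2 is discarded; Heat is fixed at 8.
Wear = -3*Heat + 2*Feed + 6  [with Heat=8, Feed=4]  = -10
Scrap = min(Feed, Wear) - 3  [with Feed=4, Wear=-10]  = -13
Downtime = -2*Scrap  [with Scrap=-13]  = 26
Without intervention: Heat = Feed + 2  [with Feed=4]  = 6; Wear = -3*Heat + 2*Feed + 6  [with Heat=6, Feed=4]  = -4; Scrap = min(Feed, Wear) - 3  [with Feed=4, Wear=-4]  = -7; Downtime = -2*Scrap  [with Scrap=-7]  = 14.
Change = 26 − 14 = 12.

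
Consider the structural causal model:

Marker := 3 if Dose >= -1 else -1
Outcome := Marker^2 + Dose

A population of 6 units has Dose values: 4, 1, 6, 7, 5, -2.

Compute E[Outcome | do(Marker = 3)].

12.5

Every unit gets Marker=3 under the intervention. Outcome values become 13, 10, 15, 16, 14, 7; E[Outcome|do(Marker=3)] = 12.5.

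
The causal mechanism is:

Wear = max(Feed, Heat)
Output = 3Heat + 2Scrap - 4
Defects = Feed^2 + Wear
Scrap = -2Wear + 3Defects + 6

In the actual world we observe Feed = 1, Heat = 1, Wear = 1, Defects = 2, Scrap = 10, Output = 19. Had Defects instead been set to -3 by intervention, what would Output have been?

-11

Under do(Defects=-3), the mechanism Defects = Feed^2 + Wear is discarded; Defects is fixed at -3.
Wear = max(Feed, Heat)  [with Feed=1, Heat=1]  = 1
Scrap = -2Wear + 3Defects + 6  [with Wear=1, Defects=-3]  = -5
Output = 3Heat + 2Scrap - 4  [with Heat=1, Scrap=-5]  = -11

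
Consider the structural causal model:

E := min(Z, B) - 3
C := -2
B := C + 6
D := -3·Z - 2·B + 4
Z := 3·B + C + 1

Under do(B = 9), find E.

6

do(B=9) replaces the equation B := C + 6 with the constant B = 9.
Z = 3·B + C + 1  [with B=9, C=-2]  = 26
E = min(Z, B) - 3  [with Z=26, B=9]  = 6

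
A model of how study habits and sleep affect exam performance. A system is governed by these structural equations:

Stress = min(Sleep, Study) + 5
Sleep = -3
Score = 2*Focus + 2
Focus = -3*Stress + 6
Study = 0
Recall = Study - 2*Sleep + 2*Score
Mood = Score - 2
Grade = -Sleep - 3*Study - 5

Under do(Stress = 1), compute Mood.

6

The intervention breaks the incoming arrows to Stress: Stress = min(Sleep, Study) + 5 no longer applies, and Stress = 1.
Focus = -3*Stress + 6  [with Stress=1]  = 3
Score = 2*Focus + 2  [with Focus=3]  = 8
Mood = Score - 2  [with Score=8]  = 6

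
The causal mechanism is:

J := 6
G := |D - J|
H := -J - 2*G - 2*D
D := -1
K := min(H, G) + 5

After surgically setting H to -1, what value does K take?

4

Intervening sets H = -1 and removes its equation (H := -J - 2*G - 2*D).
G = |D - J|  [with D=-1, J=6]  = 7
K = min(H, G) + 5  [with H=-1, G=7]  = 4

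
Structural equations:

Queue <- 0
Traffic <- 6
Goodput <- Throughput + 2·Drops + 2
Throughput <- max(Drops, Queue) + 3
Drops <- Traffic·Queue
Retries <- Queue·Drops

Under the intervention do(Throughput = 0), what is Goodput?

The intervention breaks the incoming arrows to Throughput: Throughput <- max(Drops, Queue) + 3 no longer applies, and Throughput = 0.
Drops = Traffic·Queue  [with Traffic=6, Queue=0]  = 0
Goodput = Throughput + 2·Drops + 2  [with Throughput=0, Drops=0]  = 2

2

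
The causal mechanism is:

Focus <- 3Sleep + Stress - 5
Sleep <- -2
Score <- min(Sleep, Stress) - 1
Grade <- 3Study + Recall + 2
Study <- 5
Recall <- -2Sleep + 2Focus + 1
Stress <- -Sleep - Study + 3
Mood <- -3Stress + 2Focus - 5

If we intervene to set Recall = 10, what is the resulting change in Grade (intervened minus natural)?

do(Recall=10) replaces the equation Recall <- -2Sleep + 2Focus + 1 with the constant Recall = 10.
Grade = 3Study + Recall + 2  [with Study=5, Recall=10]  = 27
Without intervention: Stress = -Sleep - Study + 3  [with Sleep=-2, Study=5]  = 0; Focus = 3Sleep + Stress - 5  [with Sleep=-2, Stress=0]  = -11; Recall = -2Sleep + 2Focus + 1  [with Sleep=-2, Focus=-11]  = -17; Grade = 3Study + Recall + 2  [with Study=5, Recall=-17]  = 0.
Change = 27 − 0 = 27.

27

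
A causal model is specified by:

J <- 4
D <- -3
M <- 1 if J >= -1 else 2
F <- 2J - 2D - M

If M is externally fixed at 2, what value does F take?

12

The intervention breaks the incoming arrows to M: M <- 1 if J >= -1 else 2 no longer applies, and M = 2.
F = 2J - 2D - M  [with J=4, D=-3, M=2]  = 12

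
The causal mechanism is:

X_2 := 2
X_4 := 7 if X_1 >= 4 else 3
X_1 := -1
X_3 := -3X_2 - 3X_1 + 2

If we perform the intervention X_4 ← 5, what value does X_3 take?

Under do(X_4=5), the mechanism X_4 := 7 if X_1 >= 4 else 3 is discarded; X_4 is fixed at 5.
Since X_3 is not a descendant of the intervened variable, it is unaffected.
X_3 = -3X_2 - 3X_1 + 2  [with X_2=2, X_1=-1]  = -1

-1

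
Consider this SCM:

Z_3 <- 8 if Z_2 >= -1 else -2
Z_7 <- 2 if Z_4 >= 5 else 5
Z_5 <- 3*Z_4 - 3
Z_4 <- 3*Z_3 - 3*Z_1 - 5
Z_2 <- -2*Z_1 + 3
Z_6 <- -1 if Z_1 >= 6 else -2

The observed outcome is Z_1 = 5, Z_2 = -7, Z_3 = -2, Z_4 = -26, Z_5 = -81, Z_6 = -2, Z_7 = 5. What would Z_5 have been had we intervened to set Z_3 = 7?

0

do(Z_3=7) replaces the equation Z_3 <- 8 if Z_2 >= -1 else -2 with the constant Z_3 = 7.
Z_4 = 3*Z_3 - 3*Z_1 - 5  [with Z_3=7, Z_1=5]  = 1
Z_5 = 3*Z_4 - 3  [with Z_4=1]  = 0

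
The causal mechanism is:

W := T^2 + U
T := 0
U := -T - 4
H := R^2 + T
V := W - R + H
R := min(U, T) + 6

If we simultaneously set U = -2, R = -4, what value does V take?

The joint intervention fixes U = -2, R = -4, removing each variable's own equation.
W = T^2 + U  [with T=0, U=-2]  = -2
H = R^2 + T  [with R=-4, T=0]  = 16
V = W - R + H  [with W=-2, R=-4, H=16]  = 18

18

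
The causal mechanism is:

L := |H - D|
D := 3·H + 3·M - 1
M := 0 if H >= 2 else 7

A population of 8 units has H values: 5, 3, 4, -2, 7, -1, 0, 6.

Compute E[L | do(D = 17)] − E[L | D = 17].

-0.25

Under do(D=17), D's equation is replaced by D=17 for every unit. Per-unit L: 12, 14, 13, 19, 10, 18, 17, 11. Mean = 14.25.
Observing D=17 restricts to units where D's equation naturally yields 17: H ∈ {-1, 6}. In that subpopulation L = 18, 11, mean 14.5.
Difference = 14.25 − 14.5 = -0.25.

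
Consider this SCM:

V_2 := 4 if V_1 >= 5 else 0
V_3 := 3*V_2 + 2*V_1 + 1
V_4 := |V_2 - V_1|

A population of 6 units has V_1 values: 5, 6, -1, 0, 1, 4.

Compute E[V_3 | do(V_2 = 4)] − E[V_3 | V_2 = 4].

Every unit gets V_2=4 under the intervention. V_3 values become 23, 25, 11, 13, 15, 21; E[V_3|do(V_2=4)] = 18.
Observing V_2=4 restricts to units where V_2's equation naturally yields 4: V_1 ∈ {5, 6}. In that subpopulation V_3 = 23, 25, mean 24.
Difference = 18 − 24 = -6.

-6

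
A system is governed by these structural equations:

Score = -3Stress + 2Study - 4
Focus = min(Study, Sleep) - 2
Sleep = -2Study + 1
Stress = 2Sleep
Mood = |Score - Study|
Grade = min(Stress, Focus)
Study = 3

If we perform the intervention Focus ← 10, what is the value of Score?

32

Intervening sets Focus = 10 and removes its equation (Focus = min(Study, Sleep) - 2).
No directed path runs from Focus to Score, so Score keeps its natural value.
Sleep = -2Study + 1  [with Study=3]  = -5
Stress = 2Sleep  [with Sleep=-5]  = -10
Score = -3Stress + 2Study - 4  [with Stress=-10, Study=3]  = 32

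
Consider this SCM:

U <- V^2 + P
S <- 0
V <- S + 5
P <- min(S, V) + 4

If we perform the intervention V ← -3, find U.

10

Under do(V=-3), the mechanism V <- S + 5 is discarded; V is fixed at -3.
P = min(S, V) + 4  [with S=0, V=-3]  = 1
U = V^2 + P  [with V=-3, P=1]  = 10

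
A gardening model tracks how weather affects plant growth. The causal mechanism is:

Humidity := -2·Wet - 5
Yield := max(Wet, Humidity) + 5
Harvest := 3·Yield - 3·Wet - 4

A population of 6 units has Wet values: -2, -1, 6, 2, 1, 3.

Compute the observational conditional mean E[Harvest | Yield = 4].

12.5

Conditioning on Yield=4 selects the 2 unit(s) with Wet ∈ {-2, -1}. Their Harvest values: 14, 11. Mean = 12.5.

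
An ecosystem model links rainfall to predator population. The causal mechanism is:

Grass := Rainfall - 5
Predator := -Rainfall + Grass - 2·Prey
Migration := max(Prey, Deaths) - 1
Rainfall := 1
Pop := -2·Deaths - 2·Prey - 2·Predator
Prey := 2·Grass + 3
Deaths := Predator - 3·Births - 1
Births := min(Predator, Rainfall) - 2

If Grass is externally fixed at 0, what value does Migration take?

Under do(Grass=0), the mechanism Grass := Rainfall - 5 is discarded; Grass is fixed at 0.
Prey = 2·Grass + 3  [with Grass=0]  = 3
Predator = -Rainfall + Grass - 2·Prey  [with Rainfall=1, Grass=0, Prey=3]  = -7
Births = min(Predator, Rainfall) - 2  [with Predator=-7, Rainfall=1]  = -9
Deaths = Predator - 3·Births - 1  [with Predator=-7, Births=-9]  = 19
Migration = max(Prey, Deaths) - 1  [with Prey=3, Deaths=19]  = 18

18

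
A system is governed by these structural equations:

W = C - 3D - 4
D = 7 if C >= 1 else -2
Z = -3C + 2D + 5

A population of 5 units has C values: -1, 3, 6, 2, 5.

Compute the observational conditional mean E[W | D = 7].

Observing D=7 restricts to units where D's equation naturally yields 7: C ∈ {3, 6, 2, 5}. In that subpopulation W = -22, -19, -23, -20, mean -21.

-21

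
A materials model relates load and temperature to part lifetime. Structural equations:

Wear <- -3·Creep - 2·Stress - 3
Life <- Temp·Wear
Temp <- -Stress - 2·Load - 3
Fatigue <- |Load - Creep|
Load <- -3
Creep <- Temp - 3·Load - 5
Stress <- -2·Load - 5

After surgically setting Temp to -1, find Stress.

1

Under do(Temp=-1), the mechanism Temp <- -Stress - 2·Load - 3 is discarded; Temp is fixed at -1.
Since Stress is not a descendant of the intervened variable, it is unaffected.
Stress = -2·Load - 5  [with Load=-3]  = 1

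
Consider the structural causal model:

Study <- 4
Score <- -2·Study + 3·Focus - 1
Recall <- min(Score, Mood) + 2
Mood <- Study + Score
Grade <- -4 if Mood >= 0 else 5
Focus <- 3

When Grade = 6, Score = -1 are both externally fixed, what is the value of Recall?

Under do(Grade = 6, Score = -1), each intervened variable's structural equation is replaced by its fixed value.
Mood = Study + Score  [with Study=4, Score=-1]  = 3
Recall = min(Score, Mood) + 2  [with Score=-1, Mood=3]  = 1

1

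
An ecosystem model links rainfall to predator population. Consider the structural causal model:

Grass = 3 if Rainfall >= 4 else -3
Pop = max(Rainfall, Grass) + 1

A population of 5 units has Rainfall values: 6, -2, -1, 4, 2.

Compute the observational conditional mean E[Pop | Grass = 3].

Observing Grass=3 restricts to units where Grass's equation naturally yields 3: Rainfall ∈ {6, 4}. In that subpopulation Pop = 7, 5, mean 6.

6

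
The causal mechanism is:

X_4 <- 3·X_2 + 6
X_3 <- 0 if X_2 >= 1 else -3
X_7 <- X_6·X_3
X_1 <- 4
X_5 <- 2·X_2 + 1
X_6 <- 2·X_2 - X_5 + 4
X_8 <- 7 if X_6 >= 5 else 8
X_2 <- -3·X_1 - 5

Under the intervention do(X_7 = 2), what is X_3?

-3

Intervening sets X_7 = 2 and removes its equation (X_7 <- X_6·X_3).
X_3 is not downstream of the intervention, so its value is determined by the original equations.
X_2 = -3·X_1 - 5  [with X_1=4]  = -17
X_3 = 0 if X_2 >= 1 else -3  [with X_2=-17]  = -3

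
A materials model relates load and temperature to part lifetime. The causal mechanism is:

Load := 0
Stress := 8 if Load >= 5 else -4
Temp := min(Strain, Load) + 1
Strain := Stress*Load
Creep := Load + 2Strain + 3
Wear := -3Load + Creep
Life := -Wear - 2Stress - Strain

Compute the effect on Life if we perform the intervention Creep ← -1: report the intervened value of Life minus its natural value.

4

Under do(Creep=-1), the mechanism Creep := Load + 2Strain + 3 is discarded; Creep is fixed at -1.
Stress = 8 if Load >= 5 else -4  [with Load=0]  = -4
Strain = Stress*Load  [with Stress=-4, Load=0]  = 0
Wear = -3Load + Creep  [with Load=0, Creep=-1]  = -1
Life = -Wear - 2Stress - Strain  [with Wear=-1, Stress=-4, Strain=0]  = 9
Without intervention: Stress = 8 if Load >= 5 else -4  [with Load=0]  = -4; Strain = Stress*Load  [with Stress=-4, Load=0]  = 0; Creep = Load + 2Strain + 3  [with Load=0, Strain=0]  = 3; Wear = -3Load + Creep  [with Load=0, Creep=3]  = 3; Life = -Wear - 2Stress - Strain  [with Wear=3, Stress=-4, Strain=0]  = 5.
Change = 9 − 5 = 4.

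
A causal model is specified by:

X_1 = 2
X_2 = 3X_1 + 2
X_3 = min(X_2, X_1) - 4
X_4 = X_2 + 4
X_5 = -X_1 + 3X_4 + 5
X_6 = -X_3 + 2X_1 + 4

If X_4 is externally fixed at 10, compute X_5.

Intervening sets X_4 = 10 and removes its equation (X_4 = X_2 + 4).
X_5 = -X_1 + 3X_4 + 5  [with X_1=2, X_4=10]  = 33

33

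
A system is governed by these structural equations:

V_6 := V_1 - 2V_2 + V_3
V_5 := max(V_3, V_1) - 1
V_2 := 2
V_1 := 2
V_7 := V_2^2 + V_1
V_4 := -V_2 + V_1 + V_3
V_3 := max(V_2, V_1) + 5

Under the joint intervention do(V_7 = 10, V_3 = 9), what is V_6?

7

Setting V_7 = 10, V_3 = 9 by intervention discards those variables' equations.
V_6 = V_1 - 2V_2 + V_3  [with V_1=2, V_2=2, V_3=9]  = 7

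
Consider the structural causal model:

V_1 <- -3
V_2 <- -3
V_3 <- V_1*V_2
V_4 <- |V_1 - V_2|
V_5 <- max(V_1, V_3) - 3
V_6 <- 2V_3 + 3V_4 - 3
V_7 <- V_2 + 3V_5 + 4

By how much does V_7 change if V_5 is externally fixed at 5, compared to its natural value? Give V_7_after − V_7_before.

-3

Under do(V_5=5), the mechanism V_5 <- max(V_1, V_3) - 3 is discarded; V_5 is fixed at 5.
V_7 = V_2 + 3V_5 + 4  [with V_2=-3, V_5=5]  = 16
Without intervention: V_3 = V_1*V_2  [with V_1=-3, V_2=-3]  = 9; V_5 = max(V_1, V_3) - 3  [with V_1=-3, V_3=9]  = 6; V_7 = V_2 + 3V_5 + 4  [with V_2=-3, V_5=6]  = 19.
Change = 16 − 19 = -3.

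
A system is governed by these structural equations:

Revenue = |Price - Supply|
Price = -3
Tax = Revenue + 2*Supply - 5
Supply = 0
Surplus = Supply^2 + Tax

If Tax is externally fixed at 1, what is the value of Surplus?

1

Intervening sets Tax = 1 and removes its equation (Tax = Revenue + 2*Supply - 5).
Surplus = Supply^2 + Tax  [with Supply=0, Tax=1]  = 1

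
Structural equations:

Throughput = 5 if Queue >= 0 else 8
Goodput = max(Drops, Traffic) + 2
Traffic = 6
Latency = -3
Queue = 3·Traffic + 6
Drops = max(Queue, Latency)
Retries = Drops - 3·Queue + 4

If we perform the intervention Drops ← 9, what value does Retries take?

-59

Intervening sets Drops = 9 and removes its equation (Drops = max(Queue, Latency)).
Queue = 3·Traffic + 6  [with Traffic=6]  = 24
Retries = Drops - 3·Queue + 4  [with Drops=9, Queue=24]  = -59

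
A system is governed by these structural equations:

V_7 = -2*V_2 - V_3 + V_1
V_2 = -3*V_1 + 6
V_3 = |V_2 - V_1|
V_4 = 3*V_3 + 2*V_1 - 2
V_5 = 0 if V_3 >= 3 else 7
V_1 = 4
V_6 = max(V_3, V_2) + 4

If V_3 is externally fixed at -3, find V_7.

The intervention breaks the incoming arrows to V_3: V_3 = |V_2 - V_1| no longer applies, and V_3 = -3.
V_2 = -3*V_1 + 6  [with V_1=4]  = -6
V_7 = -2*V_2 - V_3 + V_1  [with V_2=-6, V_3=-3, V_1=4]  = 19

19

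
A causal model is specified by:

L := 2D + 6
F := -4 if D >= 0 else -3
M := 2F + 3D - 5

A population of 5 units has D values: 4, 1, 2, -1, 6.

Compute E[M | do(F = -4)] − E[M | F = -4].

Every unit gets F=-4 under the intervention. M values become -1, -10, -7, -16, 5; E[M|do(F=-4)] = -5.8.
E[M|F=-4] averages over only the 4 units with F=-4 (D = 4, 1, 2, 6): M = -1, -10, -7, 5, mean -3.25.
Difference = -5.8 − (-3.25) = -2.55.

-2.55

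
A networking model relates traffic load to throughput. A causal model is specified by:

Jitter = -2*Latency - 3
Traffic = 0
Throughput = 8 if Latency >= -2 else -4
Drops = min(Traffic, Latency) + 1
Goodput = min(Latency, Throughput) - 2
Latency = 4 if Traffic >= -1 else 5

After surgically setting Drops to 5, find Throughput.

do(Drops=5) replaces the equation Drops = min(Traffic, Latency) + 1 with the constant Drops = 5.
Throughput is not downstream of the intervention, so its value is determined by the original equations.
Latency = 4 if Traffic >= -1 else 5  [with Traffic=0]  = 4
Throughput = 8 if Latency >= -2 else -4  [with Latency=4]  = 8

8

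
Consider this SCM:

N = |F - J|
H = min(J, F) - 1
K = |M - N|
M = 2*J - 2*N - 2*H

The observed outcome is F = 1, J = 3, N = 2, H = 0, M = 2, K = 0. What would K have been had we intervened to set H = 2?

4

Under do(H=2), the mechanism H = min(J, F) - 1 is discarded; H is fixed at 2.
N = |F - J|  [with F=1, J=3]  = 2
M = 2*J - 2*N - 2*H  [with J=3, N=2, H=2]  = -2
K = |M - N|  [with M=-2, N=2]  = 4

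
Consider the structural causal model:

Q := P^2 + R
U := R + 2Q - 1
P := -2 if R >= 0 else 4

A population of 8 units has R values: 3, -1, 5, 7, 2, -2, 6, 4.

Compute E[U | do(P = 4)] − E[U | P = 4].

13.5

do(P=4) breaks P's dependence on R. With P=4 fixed, U across the units is 40, 28, 46, 52, 37, 25, 49, 43, mean 40.
Observing P=4 restricts to units where P's equation naturally yields 4: R ∈ {-1, -2}. In that subpopulation U = 28, 25, mean 26.5.
Difference = 40 − 26.5 = 13.5.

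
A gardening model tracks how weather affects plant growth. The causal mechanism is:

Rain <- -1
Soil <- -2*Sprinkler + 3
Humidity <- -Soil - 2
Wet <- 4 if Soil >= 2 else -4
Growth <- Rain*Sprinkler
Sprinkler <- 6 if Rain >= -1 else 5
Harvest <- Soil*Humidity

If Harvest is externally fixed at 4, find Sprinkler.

6

Under do(Harvest=4), the mechanism Harvest <- Soil*Humidity is discarded; Harvest is fixed at 4.
Sprinkler is not downstream of the intervention, so its value is determined by the original equations.
Sprinkler = 6 if Rain >= -1 else 5  [with Rain=-1]  = 6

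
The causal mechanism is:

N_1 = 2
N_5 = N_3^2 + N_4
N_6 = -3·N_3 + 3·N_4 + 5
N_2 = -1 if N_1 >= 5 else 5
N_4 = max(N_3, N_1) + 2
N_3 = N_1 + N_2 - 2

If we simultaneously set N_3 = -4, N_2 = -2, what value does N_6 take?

Setting N_3 = -4, N_2 = -2 by intervention discards those variables' equations.
N_4 = max(N_3, N_1) + 2  [with N_3=-4, N_1=2]  = 4
N_6 = -3·N_3 + 3·N_4 + 5  [with N_3=-4, N_4=4]  = 29

29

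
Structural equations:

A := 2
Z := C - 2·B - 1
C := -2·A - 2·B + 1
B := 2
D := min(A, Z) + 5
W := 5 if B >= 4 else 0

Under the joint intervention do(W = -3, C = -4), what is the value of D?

-4

Under do(W = -3, C = -4), each intervened variable's structural equation is replaced by its fixed value.
Z = C - 2·B - 1  [with C=-4, B=2]  = -9
D = min(A, Z) + 5  [with A=2, Z=-9]  = -4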